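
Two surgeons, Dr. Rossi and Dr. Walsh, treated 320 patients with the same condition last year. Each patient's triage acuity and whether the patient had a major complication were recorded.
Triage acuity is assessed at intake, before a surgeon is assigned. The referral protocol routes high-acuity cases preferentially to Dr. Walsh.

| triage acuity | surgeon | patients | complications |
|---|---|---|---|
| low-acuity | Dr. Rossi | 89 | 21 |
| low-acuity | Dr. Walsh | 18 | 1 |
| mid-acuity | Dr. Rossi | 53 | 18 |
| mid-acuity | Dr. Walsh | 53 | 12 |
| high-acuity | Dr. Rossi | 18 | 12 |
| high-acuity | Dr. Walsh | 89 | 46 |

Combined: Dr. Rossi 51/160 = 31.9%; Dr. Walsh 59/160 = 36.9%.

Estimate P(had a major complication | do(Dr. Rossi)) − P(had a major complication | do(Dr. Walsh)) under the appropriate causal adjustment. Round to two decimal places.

+0.15

Here triage acuity is a common cause — it drives both which surgeon a case falls under and the outcome. The crude comparison mixes populations; the stratum-specific rates are the causally relevant ones.
Adjusting over the population distribution of triage acuity: 0.334·(0.236−0.056) + 0.331·(0.340−0.226) + 0.334·(0.667−0.517) = +0.148.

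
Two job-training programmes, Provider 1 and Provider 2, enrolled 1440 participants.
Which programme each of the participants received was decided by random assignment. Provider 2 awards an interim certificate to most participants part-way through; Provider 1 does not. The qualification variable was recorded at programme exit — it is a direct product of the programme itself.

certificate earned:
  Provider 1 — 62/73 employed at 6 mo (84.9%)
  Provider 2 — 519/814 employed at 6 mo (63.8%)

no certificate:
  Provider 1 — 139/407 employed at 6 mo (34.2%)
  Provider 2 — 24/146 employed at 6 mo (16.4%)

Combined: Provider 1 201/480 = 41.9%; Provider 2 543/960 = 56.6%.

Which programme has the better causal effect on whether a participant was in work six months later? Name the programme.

The stratified and pooled comparisons disagree (Provider 1 wins within each qualification attained during the programme; Provider 2 wins overall), so the answer turns on the causal role of qualification attained during the programme.
Stratifying would compare programmes among participants the programmes themselves sorted into qualification attained during the programme groups — a form of selection on an intermediate. The unconditioned pooled rates give the total causal effect.
Pooled: Provider 1 41.9% vs Provider 2 56.6%; Provider 2 is higher overall.

Provider 2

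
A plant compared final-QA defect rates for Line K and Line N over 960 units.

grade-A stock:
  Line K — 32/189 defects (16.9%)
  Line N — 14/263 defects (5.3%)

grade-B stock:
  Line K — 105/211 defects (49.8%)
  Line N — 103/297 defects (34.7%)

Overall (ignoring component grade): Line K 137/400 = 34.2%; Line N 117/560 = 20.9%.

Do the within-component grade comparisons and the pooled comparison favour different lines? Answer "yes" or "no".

no

Within each component grade level (grade-A stock 16.9% vs 5.3%; grade-B stock 49.8% vs 34.7%), Line N has the lower rate every time. Pooled: 34.2% vs 20.9% — Line N has the lower rate overall. They agree.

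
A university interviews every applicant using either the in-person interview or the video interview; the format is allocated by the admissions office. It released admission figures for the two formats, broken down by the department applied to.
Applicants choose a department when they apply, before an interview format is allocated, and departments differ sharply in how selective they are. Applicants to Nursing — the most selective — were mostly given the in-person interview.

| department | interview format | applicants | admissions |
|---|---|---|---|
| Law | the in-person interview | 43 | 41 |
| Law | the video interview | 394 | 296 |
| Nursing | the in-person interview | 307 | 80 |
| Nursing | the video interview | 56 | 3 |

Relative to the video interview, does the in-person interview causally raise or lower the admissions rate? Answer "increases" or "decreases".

increases

Within every department level the in-person interview has the higher rate, yet pooled the video interview does — Simpson's reversal.
Nothing the interview format does changes department; the imbalance is an allocation artefact. With department also predicting the outcome, the pooled figure is confounded, and the within-stratum comparison is the causal one.
Within each level — Law: 95.3% vs 75.1%; Nursing: 26.1% vs 5.4% — the in-person interview is higher every time.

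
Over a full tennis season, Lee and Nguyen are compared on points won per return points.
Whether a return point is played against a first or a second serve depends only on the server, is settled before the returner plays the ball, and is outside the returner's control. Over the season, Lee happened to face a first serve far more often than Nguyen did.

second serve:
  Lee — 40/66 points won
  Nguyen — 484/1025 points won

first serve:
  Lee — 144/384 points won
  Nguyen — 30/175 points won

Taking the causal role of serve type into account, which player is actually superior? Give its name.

Lee

Lee is higher inside every serve type stratum but Nguyen is higher in aggregate. Whether to stratify depends on how serve type relates to the player.
Serve type is set before the player has any effect — it is not caused by the player — and it independently drives the outcome. That makes it a confounder, so the causal comparison is within serve type levels.
Within each level — second serve: 60.6% vs 47.2%; first serve: 37.5% vs 17.1% — Lee is higher every time.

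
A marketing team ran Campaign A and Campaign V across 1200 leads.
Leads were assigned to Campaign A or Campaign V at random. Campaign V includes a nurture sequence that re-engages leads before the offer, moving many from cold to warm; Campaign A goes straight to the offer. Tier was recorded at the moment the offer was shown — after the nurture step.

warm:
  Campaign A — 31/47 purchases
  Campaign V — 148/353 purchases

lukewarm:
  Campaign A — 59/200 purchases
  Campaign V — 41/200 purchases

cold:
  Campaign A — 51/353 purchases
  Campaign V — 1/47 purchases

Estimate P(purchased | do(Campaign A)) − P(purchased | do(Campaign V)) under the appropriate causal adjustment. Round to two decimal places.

-0.08

The stratified and pooled comparisons disagree (Campaign A wins within each engagement tier; Campaign V wins overall), so the answer turns on the causal role of engagement tier.
The distribution of engagement tier is itself part of what the campaign does — it is an intermediate outcome. Holding it fixed would remove that part of the effect; the total effect is the pooled difference.
The causal difference is the pooled difference: 0.235 − 0.317 = -0.082.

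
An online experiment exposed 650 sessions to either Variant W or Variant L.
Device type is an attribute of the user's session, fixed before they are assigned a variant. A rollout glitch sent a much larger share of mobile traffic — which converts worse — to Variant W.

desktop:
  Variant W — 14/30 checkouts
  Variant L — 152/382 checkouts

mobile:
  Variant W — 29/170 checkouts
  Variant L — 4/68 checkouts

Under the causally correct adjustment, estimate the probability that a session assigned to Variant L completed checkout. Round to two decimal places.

0.27

Device type is set before the variant has any effect — it is not caused by the variant — and it independently drives the outcome. That makes it a confounder, so the causal comparison is within device type levels.
Standardising Variant L to the population device type mix: 0.634·152/382 + 0.366·4/68 = 0.274.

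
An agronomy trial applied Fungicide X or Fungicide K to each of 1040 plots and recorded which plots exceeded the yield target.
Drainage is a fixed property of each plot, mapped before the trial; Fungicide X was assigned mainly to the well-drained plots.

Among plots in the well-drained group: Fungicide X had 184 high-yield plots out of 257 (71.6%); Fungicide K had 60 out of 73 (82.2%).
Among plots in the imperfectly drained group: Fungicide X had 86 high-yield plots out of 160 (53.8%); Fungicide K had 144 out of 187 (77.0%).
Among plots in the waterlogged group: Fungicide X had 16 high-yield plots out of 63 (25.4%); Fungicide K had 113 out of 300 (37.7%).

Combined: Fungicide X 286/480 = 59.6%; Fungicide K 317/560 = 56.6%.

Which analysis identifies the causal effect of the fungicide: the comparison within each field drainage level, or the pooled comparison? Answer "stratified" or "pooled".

stratified

The field drainage-specific comparison favours Fungicide K throughout, but the pooled figures favour Fungicide X. The question is whether to condition on field drainage.
Nothing the fungicide does changes field drainage; the imbalance is an allocation artefact. With field drainage also predicting the outcome, the pooled figure is confounded, and the within-stratum comparison is the causal one.
Within each level — well-drained: 71.6% vs 82.2%; imperfectly drained: 53.8% vs 77.0%; waterlogged: 25.4% vs 37.7% — Fungicide K is higher every time.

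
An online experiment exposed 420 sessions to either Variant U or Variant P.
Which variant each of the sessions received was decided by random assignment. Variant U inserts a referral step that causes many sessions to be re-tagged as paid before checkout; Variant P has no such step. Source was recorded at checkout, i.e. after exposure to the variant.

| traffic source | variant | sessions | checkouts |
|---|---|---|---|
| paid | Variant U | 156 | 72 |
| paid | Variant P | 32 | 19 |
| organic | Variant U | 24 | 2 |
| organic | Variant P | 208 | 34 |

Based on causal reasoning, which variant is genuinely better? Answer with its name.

Variant U

Within every traffic source level Variant P has the higher rate, yet pooled Variant U does — Simpson's reversal.
Traffic source here is a post-treatment variable shaped by the variant; conditioning on it would introduce bias rather than remove it. The overall comparison is the causal one.
Pooled: Variant U 41.1% vs Variant P 22.1%; Variant U is higher overall.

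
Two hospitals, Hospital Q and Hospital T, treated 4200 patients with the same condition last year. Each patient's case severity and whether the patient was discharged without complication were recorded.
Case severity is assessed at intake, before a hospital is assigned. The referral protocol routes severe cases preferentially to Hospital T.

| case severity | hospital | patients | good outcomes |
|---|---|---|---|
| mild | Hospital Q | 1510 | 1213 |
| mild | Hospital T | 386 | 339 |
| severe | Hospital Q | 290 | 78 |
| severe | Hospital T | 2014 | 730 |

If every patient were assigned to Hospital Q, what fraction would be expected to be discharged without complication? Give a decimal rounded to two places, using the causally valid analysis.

Hospital T is higher inside every case severity stratum but Hospital Q is higher in aggregate. Whether to stratify depends on how case severity relates to the hospital.
The imbalance in case severity arose from how patients were allocated, not from anything the hospital did; and case severity independently affects the outcome. The pooled gap is confounded — condition on case severity.
Standardising Hospital Q to the population case severity mix: 0.451·1213/1510 + 0.549·78/290 = 0.510.

0.51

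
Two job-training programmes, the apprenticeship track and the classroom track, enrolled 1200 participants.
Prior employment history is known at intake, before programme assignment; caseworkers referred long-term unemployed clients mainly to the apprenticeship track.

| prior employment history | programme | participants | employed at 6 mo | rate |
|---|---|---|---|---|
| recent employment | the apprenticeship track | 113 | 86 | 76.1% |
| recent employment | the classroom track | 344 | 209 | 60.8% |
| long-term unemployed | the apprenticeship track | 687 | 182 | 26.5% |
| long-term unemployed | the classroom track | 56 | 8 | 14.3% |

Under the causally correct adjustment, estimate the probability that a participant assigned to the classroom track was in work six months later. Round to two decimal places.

Within every prior employment history level the apprenticeship track has the higher rate, yet pooled the classroom track does — Simpson's reversal.
Since prior employment history is a pre-existing factor (not a product of the programme) and it affects the outcome on its own, it is a confounder. The stratified rates, not the pooled rate, identify the causal effect.
Standardising the classroom track to the population prior employment history mix: 0.381·209/344 + 0.619·8/56 = 0.320.

0.32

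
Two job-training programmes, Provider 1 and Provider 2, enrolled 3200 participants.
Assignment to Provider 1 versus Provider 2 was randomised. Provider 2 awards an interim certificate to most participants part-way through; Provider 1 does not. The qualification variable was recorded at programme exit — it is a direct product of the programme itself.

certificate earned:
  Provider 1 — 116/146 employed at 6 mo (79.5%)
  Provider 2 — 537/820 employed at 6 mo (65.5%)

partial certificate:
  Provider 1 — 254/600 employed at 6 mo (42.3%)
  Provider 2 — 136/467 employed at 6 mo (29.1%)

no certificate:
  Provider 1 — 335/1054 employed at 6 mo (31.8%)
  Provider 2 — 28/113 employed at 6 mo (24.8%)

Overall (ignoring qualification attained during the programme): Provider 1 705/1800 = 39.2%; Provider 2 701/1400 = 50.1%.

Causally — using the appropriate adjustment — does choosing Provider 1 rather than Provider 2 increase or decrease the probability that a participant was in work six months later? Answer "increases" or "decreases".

The stratified and pooled comparisons disagree (Provider 1 wins within each qualification attained during the programme; Provider 2 wins overall), so the answer turns on the causal role of qualification attained during the programme.
Because the programme influences qualification attained during the programme, qualification attained during the programme is a post-treatment mediator, not a confounder. Stratifying on it would bias the estimate; the causal effect is the crude pooled difference.
Pooled: Provider 1 39.2% vs Provider 2 50.1%; Provider 2 is higher overall.

decreases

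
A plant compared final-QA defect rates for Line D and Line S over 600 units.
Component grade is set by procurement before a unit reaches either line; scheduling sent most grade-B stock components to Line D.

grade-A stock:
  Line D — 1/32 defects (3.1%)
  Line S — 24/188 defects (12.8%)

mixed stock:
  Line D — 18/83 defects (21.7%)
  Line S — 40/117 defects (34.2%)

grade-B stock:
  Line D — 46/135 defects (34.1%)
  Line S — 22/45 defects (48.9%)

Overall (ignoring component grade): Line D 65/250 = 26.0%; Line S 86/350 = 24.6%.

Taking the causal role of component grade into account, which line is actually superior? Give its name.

Component grade satisfies the back-door criterion: it is not a descendant of the line, and it blocks the spurious path from line to outcome. Adjusting for it (i.e., using the within-component grade rates) gives the causal effect.
Within each level — grade-A stock: 3.1% vs 12.8%; mixed stock: 21.7% vs 34.2%; grade-B stock: 34.1% vs 48.9% — Line D is lower every time.

Line D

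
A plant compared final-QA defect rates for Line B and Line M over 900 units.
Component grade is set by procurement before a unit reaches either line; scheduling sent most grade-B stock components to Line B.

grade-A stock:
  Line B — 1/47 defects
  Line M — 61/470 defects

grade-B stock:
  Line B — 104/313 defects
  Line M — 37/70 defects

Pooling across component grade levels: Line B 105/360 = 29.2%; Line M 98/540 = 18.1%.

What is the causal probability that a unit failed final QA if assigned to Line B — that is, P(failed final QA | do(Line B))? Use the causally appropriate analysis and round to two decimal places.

0.15

The component grade-specific comparison favours Line B throughout, but the pooled figures favour Line M. The question is whether to condition on component grade.
The imbalance in component grade arose from how units were allocated, not from anything the line did; and component grade independently affects the outcome. The pooled gap is confounded — condition on component grade.
Standardising Line B to the population component grade mix: 0.574·1/47 + 0.426·104/313 = 0.154.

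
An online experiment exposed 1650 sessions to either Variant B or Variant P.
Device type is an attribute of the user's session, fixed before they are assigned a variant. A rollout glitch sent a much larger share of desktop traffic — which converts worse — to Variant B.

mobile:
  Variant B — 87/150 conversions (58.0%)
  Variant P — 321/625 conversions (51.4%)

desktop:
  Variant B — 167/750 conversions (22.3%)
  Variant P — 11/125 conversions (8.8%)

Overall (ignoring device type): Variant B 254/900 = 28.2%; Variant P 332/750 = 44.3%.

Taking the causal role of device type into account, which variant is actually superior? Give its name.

Here device type is a common cause — it drives both which variant a case falls under and the outcome. The crude comparison mixes populations; the stratum-specific rates are the causally relevant ones.
Within each level — mobile: 58.0% vs 51.4%; desktop: 22.3% vs 8.8% — Variant B is higher every time.

Variant B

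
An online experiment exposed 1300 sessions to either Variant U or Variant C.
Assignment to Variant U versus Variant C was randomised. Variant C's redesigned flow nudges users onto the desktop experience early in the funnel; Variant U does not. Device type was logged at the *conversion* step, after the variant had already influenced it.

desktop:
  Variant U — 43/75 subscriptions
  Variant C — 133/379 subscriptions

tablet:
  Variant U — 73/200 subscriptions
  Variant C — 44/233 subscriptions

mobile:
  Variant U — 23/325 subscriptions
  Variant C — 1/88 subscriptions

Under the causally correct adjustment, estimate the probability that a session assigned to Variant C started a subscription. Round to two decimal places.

0.25

Within every device type level Variant U has the higher rate, yet pooled Variant C does — Simpson's reversal.
Device type here is a post-treatment variable shaped by the variant; conditioning on it would introduce bias rather than remove it. The overall comparison is the causal one.
So P(outcome | do(Variant C)) is just the pooled rate for Variant C: 178/700 = 0.254.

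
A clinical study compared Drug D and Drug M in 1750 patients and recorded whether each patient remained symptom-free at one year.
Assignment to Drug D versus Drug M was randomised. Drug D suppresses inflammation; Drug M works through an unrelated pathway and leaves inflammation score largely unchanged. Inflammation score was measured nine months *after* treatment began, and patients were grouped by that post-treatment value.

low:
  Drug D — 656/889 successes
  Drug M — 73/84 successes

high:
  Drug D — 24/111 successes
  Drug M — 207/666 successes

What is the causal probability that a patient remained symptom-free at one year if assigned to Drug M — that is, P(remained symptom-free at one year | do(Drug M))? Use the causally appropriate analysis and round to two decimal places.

0.37

Within every inflammation score level Drug M has the higher rate, yet pooled Drug D does — Simpson's reversal.
Inflammation score here is a post-treatment variable shaped by the drug; conditioning on it would introduce bias rather than remove it. The overall comparison is the causal one.
So P(outcome | do(Drug M)) is just the pooled rate for Drug M: 280/750 = 0.373.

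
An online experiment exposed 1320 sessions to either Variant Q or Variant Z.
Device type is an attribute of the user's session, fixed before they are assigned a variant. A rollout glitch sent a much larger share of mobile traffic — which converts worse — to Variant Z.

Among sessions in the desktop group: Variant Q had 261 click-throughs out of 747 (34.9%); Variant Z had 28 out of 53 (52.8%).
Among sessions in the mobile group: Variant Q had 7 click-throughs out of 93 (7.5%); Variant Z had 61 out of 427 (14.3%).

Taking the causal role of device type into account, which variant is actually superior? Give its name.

Device type satisfies the back-door criterion: it is not a descendant of the variant, and it blocks the spurious path from variant to outcome. Adjusting for it (i.e., using the within-device type rates) gives the causal effect.
Within each level — desktop: 34.9% vs 52.8%; mobile: 7.5% vs 14.3% — Variant Z is higher every time.

Variant Z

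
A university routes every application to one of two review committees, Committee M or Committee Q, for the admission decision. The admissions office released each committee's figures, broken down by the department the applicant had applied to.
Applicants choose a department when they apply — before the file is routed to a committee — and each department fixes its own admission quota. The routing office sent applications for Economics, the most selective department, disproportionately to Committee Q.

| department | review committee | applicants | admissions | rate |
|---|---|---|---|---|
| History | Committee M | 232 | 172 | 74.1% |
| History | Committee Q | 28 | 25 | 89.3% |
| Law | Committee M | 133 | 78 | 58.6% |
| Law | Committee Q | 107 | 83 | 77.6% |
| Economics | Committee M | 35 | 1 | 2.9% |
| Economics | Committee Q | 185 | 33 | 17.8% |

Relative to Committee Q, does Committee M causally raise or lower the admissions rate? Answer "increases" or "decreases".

decreases

The stratified and pooled comparisons disagree (Committee Q wins within each department; Committee M wins overall), so the answer turns on the causal role of department.
Department satisfies the back-door criterion: it is not a descendant of the review committee, and it blocks the spurious path from review committee to outcome. Adjusting for it (i.e., using the within-department rates) gives the causal effect.
Within each level — History: 74.1% vs 89.3%; Law: 58.6% vs 77.6%; Economics: 2.9% vs 17.8% — Committee Q is higher every time.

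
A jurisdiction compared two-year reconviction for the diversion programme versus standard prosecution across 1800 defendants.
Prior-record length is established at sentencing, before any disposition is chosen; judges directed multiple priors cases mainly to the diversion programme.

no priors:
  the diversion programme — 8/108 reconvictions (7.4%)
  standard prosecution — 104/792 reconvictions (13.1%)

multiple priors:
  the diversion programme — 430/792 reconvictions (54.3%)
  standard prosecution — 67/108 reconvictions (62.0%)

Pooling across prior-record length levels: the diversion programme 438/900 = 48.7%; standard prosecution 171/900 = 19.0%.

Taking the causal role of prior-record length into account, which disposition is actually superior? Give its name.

the diversion programme

Prior-record length is set before the disposition has any effect — it is not caused by the disposition — and it independently drives the outcome. That makes it a confounder, so the causal comparison is within prior-record length levels.
Within each level — no priors: 7.4% vs 13.1%; multiple priors: 54.3% vs 62.0% — the diversion programme is lower every time.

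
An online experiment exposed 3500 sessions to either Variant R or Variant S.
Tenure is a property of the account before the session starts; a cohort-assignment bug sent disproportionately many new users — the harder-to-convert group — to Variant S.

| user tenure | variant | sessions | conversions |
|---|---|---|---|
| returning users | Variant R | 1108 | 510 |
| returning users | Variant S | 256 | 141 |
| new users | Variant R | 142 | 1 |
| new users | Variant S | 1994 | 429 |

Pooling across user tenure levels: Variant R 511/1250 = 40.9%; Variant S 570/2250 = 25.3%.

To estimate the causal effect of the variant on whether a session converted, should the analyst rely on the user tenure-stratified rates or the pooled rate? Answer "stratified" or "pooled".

stratified

The user tenure-specific comparison favours Variant S throughout, but the pooled figures favour Variant R. The question is whether to condition on user tenure.
Nothing the variant does changes user tenure; the imbalance is an allocation artefact. With user tenure also predicting the outcome, the pooled figure is confounded, and the within-stratum comparison is the causal one.
Within each level — returning users: 46.0% vs 55.1%; new users: 0.7% vs 21.5% — Variant S is higher every time.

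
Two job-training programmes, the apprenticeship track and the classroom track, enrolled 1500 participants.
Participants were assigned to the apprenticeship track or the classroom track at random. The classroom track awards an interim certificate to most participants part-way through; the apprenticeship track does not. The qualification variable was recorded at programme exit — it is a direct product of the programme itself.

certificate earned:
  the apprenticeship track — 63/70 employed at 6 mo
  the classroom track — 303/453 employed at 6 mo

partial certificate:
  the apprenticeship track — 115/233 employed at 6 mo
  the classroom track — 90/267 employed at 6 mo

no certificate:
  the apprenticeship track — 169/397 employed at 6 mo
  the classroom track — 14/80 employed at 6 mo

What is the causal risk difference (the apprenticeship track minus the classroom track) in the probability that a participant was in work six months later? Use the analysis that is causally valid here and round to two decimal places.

-0.01

The qualification attained during the programme-specific comparison favours the apprenticeship track throughout, but the pooled figures favour the classroom track. The question is whether to condition on qualification attained during the programme.
Qualification attained during the programme here is a post-treatment variable shaped by the programme; conditioning on it would introduce bias rather than remove it. The overall comparison is the causal one.
The causal difference is the pooled difference: 0.496 − 0.509 = -0.013.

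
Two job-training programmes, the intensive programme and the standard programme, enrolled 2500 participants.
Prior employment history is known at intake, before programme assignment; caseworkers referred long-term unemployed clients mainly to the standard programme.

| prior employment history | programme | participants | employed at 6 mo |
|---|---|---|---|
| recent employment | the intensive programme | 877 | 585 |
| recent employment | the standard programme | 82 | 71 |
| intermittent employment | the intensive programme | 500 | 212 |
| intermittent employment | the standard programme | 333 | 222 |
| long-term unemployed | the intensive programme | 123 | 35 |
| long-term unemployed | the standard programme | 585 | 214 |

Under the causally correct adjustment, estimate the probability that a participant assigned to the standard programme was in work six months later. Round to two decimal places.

0.66

Prior employment history satisfies the back-door criterion: it is not a descendant of the programme, and it blocks the spurious path from programme to outcome. Adjusting for it (i.e., using the within-prior employment history rates) gives the causal effect.
Standardising the standard programme to the population prior employment history mix: 0.384·71/82 + 0.333·222/333 + 0.283·214/585 = 0.658.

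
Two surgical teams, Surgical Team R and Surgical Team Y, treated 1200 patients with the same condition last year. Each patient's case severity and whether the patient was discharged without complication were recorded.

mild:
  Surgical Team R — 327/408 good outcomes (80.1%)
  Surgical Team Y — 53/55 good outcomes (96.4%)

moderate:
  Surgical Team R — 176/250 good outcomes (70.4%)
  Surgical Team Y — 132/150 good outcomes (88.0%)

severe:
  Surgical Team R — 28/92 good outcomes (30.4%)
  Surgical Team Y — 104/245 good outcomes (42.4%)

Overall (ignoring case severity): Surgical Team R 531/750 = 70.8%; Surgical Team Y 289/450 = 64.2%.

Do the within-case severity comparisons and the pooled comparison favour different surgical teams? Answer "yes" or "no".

yes

Within each case severity level (mild 80.1% vs 96.4%; moderate 70.4% vs 88.0%; severe 30.4% vs 42.4%), Surgical Team Y has the higher rate every time. Pooled: 70.8% vs 64.2% — Surgical Team R has the higher rate overall. The two comparisons disagree.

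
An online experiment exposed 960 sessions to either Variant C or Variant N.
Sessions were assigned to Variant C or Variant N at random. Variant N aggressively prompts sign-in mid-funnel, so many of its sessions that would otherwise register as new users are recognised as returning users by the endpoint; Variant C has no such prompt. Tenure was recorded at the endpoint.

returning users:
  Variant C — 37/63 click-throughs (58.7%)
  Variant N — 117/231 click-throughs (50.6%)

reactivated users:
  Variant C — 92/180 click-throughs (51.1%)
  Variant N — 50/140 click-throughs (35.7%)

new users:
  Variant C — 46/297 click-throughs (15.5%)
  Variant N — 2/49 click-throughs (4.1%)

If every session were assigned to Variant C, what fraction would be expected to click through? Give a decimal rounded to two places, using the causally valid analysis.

0.32

Variant C is higher inside every user tenure stratum but Variant N is higher in aggregate. Whether to stratify depends on how user tenure relates to the variant.
User tenure lies on the pathway variant → user tenure → outcome, so adjusting for it blocks the indirect effect. For the total causal effect of variant, use the unadjusted pooled rates.
So P(outcome | do(Variant C)) is just the pooled rate for Variant C: 175/540 = 0.324.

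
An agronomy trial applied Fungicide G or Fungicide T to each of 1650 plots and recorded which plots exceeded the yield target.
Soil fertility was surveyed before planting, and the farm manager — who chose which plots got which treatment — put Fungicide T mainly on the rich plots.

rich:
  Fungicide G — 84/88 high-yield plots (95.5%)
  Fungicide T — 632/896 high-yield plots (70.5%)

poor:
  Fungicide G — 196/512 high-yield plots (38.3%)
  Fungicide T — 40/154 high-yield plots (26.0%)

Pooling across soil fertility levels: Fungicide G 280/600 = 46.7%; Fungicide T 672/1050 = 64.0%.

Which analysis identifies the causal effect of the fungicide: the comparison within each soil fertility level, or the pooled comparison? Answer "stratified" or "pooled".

stratified

Nothing the fungicide does changes soil fertility; the imbalance is an allocation artefact. With soil fertility also predicting the outcome, the pooled figure is confounded, and the within-stratum comparison is the causal one.
Within each level — rich: 95.5% vs 70.5%; poor: 38.3% vs 26.0% — Fungicide G is higher every time.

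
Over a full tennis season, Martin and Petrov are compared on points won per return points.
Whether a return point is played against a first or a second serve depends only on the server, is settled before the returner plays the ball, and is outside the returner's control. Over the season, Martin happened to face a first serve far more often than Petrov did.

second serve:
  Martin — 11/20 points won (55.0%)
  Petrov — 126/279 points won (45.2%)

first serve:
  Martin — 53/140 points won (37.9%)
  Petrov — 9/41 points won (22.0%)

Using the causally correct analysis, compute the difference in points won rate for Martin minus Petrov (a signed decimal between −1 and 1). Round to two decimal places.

The stratified and pooled comparisons disagree (Martin wins within each serve type; Petrov wins overall), so the answer turns on the causal role of serve type.
Here serve type is a common cause — it drives both which player a case falls under and the outcome. The crude comparison mixes populations; the stratum-specific rates are the causally relevant ones.
Adjusting over the population distribution of serve type: 0.623·(0.550−0.452) + 0.377·(0.379−0.220) = +0.121.

+0.12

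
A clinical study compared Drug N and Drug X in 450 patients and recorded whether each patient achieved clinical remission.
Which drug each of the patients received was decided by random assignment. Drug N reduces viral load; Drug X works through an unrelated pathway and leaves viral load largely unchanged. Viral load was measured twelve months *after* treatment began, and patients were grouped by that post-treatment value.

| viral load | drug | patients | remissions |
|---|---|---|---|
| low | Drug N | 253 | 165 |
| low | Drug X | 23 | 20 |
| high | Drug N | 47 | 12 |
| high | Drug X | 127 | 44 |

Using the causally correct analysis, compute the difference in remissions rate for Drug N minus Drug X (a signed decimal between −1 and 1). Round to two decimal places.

The viral load-specific comparison favours Drug X throughout, but the pooled figures favour Drug N. The question is whether to condition on viral load.
The distribution of viral load is itself part of what the drug does — it is an intermediate outcome. Holding it fixed would remove that part of the effect; the total effect is the pooled difference.
The causal difference is the pooled difference: 0.590 − 0.427 = +0.163.

+0.16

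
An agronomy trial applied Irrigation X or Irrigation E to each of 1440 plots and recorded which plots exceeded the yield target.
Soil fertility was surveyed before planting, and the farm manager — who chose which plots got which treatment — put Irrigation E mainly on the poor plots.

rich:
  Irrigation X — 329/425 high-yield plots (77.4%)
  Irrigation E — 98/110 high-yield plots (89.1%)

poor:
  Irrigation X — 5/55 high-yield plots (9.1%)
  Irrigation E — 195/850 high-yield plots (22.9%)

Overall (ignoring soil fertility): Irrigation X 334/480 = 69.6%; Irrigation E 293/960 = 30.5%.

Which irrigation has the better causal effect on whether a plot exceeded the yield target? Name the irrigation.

Irrigation E

Within every soil fertility level Irrigation E has the higher rate, yet pooled Irrigation X does — Simpson's reversal.
Soil fertility satisfies the back-door criterion: it is not a descendant of the irrigation, and it blocks the spurious path from irrigation to outcome. Adjusting for it (i.e., using the within-soil fertility rates) gives the causal effect.
Within each level — rich: 77.4% vs 89.1%; poor: 9.1% vs 22.9% — Irrigation E is higher every time.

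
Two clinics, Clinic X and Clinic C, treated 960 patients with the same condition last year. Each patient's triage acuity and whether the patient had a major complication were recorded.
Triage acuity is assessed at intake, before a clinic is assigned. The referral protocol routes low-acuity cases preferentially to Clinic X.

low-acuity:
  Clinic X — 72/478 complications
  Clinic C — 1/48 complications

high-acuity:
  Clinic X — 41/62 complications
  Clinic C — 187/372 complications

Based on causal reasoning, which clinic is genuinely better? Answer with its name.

Clinic C

Triage acuity is set before the clinic has any effect — it is not caused by the clinic — and it independently drives the outcome. That makes it a confounder, so the causal comparison is within triage acuity levels.
Within each level — low-acuity: 15.1% vs 2.1%; high-acuity: 66.1% vs 50.3% — Clinic C is lower every time.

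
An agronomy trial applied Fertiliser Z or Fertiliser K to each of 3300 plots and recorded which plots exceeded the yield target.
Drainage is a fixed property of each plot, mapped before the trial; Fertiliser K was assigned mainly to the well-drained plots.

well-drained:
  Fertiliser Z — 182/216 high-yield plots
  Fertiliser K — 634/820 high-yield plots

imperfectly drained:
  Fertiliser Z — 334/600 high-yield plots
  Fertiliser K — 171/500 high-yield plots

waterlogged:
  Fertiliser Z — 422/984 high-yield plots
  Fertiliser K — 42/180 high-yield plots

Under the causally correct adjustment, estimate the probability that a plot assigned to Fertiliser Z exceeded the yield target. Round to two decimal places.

0.60

Within every field drainage level Fertiliser Z has the higher rate, yet pooled Fertiliser K does — Simpson's reversal.
Field drainage satisfies the back-door criterion: it is not a descendant of the fertiliser, and it blocks the spurious path from fertiliser to outcome. Adjusting for it (i.e., using the within-field drainage rates) gives the causal effect.
Standardising Fertiliser Z to the population field drainage mix: 0.314·182/216 + 0.333·334/600 + 0.353·422/984 = 0.601.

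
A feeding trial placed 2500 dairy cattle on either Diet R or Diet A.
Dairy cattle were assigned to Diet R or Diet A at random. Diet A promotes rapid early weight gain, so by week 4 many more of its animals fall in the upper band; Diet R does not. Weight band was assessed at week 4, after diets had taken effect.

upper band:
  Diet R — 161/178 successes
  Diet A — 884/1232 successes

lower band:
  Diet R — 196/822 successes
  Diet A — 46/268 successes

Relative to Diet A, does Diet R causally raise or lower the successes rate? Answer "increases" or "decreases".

Stratifying would compare diets among dairy cattle the diets themselves sorted into week-4 weight band groups — a form of selection on an intermediate. The unconditioned pooled rates give the total causal effect.
Pooled: Diet R 35.7% vs Diet A 62.0%; Diet A is higher overall.

decreases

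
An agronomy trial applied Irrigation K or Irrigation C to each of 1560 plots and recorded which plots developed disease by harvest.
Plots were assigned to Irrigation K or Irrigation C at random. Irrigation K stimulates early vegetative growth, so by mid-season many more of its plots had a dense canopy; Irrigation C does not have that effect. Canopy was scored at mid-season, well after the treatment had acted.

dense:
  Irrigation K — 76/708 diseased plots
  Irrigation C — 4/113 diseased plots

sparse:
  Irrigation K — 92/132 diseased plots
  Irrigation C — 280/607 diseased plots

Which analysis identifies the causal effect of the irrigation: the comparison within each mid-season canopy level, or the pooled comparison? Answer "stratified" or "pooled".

Within every mid-season canopy level Irrigation C has the lower rate, yet pooled Irrigation K does — Simpson's reversal.
Mid-season canopy is downstream of the irrigation. One should not condition on a consequence of treatment, so the overall rates are the right comparison.
Pooled: Irrigation K 20.0% vs Irrigation C 39.4%; Irrigation K is lower overall.

pooled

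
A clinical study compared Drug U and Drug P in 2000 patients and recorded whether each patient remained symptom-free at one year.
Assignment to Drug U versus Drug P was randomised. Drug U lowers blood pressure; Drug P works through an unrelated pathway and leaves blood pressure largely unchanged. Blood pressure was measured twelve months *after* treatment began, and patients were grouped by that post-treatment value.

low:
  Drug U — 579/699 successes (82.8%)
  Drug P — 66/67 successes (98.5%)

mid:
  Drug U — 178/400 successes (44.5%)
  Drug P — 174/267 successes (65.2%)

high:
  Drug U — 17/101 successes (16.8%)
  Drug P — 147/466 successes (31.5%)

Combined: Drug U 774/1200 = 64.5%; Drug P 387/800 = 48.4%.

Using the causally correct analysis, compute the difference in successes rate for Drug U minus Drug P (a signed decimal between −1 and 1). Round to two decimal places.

+0.16

Drug P is higher inside every blood pressure stratum but Drug U is higher in aggregate. Whether to stratify depends on how blood pressure relates to the drug.
Stratifying would compare drugs among patients the drugs themselves sorted into blood pressure groups — a form of selection on an intermediate. The unconditioned pooled rates give the total causal effect.
The causal difference is the pooled difference: 0.645 − 0.484 = +0.161.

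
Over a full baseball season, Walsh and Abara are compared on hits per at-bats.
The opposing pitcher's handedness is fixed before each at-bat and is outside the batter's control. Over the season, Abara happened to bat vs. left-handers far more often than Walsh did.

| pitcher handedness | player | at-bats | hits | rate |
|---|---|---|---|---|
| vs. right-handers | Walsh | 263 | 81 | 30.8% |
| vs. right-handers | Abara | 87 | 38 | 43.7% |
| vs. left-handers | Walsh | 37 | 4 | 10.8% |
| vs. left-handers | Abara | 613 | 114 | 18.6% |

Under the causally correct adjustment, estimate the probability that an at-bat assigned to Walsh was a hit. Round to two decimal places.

The stratified and pooled comparisons disagree (Abara wins within each pitcher handedness; Walsh wins overall), so the answer turns on the causal role of pitcher handedness.
The imbalance in pitcher handedness arose from how at-bats were allocated, not from anything the player did; and pitcher handedness independently affects the outcome. The pooled gap is confounded — condition on pitcher handedness.
Standardising Walsh to the population pitcher handedness mix: 0.350·81/263 + 0.650·4/37 = 0.178.

0.18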